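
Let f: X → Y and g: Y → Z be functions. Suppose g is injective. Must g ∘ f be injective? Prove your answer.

No. Take X = {1, 2}, Y = Z = {1, 2, 3, 4}, f(1) = f(2) = 1, and g = identity (injective).
Then (g ∘ f)(1) = (g ∘ f)(2) = 1 with 1 ≠ 2, so g ∘ f is not injective.

not injective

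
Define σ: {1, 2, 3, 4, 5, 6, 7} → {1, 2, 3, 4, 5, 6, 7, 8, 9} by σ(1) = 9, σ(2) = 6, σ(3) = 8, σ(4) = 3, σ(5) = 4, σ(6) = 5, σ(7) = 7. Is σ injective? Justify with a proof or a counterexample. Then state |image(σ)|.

7

The values σ(1), …, σ(7) are 9, 6, 8, 3, 4, 5, 7 — all distinct.
So σ(a) = σ(b) only when a = b, and σ is injective.
The image of σ is {3, 4, 5, 6, 7, 8, 9}, which has 7 elements.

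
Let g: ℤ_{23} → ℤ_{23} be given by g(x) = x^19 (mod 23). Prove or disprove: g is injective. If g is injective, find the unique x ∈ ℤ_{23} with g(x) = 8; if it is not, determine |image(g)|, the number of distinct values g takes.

12

Since 23 is prime, the nonzero elements of ℤ_{23} form a cyclic group of order 22.
As gcd(19, 22) = 1, raising to the 19th power is a bijection on this group: if u^19 ≡ v^19 then (uv^{−1})^19 = 1, and the only element of order dividing gcd(19, 22) = 1 is 1, so u = v.
With g(0) = 0 this makes g injective on all of ℤ_{23}, hence bijective (finite equal-size domain and codomain). In particular g is injective.
Since g is injective, we find the preimage of 8. The inverse of x ↦ x^19 on (ℤ_{23})^× is x ↦ x^7, because 19·7 = 133 = 6·22 + 1 ≡ 1 (mod 22) and x^{22} = 1 for x ≠ 0 (Fermat). So g⁻¹(8) = 8^7 mod 23.
Repeated squaring mod 23: 8^1 ≡ 8, 8^2 ≡ 8² = 64 ≡ 18, 8^4 ≡ 18² = 324 ≡ 2. Since 7 = 4 + 2 + 1, 8^7 ≡ 2·18·8: 2·18 = 36 ≡ 13, then 13·8 = 104 ≡ 12. So 8^7 ≡ 12 (mod 23).
Hence g⁻¹(8) = 12.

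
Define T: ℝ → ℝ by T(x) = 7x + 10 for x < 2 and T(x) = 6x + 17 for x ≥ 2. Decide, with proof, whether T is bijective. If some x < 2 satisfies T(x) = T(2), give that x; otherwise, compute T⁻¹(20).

Both pieces are strictly increasing (slopes 7 and 6), so each is injective on its own interval.
The left piece maps (−∞, 2) onto (−∞, 24); the right piece maps [2, ∞) onto [29, ∞).
The images leave a gap (24 has no preimage), so T is not surjective, hence not bijective.
Because the two images are disjoint, no x < 2 has T(x) = T(2), so we compute T⁻¹(20): 20 lies in (−∞, 24), so solve 7x + 10 = 20: x = (20 − 10)/7 = 10/7.

10/7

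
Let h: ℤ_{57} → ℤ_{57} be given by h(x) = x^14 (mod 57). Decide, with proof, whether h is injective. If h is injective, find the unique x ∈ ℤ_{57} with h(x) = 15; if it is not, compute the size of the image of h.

h(8): Repeated squaring mod 57: 8^1 ≡ 8, 8^2 ≡ 8² = 64 ≡ 7, 8^4 ≡ 7² = 49, 8^8 ≡ 49² = 2401 ≡ 7. Since 14 = 8 + 4 + 2, 8^14 ≡ 7·49·7: 7·49 = 343 ≡ 1, then 1·7 = 7. So 8^14 ≡ 7 (mod 57).
h(11): Repeated squaring mod 57: 11^1 ≡ 11, 11^2 ≡ 11² = 121 ≡ 7, 11^4 ≡ 7² = 49, 11^8 ≡ 49² = 2401 ≡ 7. Since 14 = 8 + 4 + 2, 11^14 ≡ 7·49·7: 7·49 = 343 ≡ 1, then 1·7 = 7. So 11^14 ≡ 7 (mod 57).
So h(8) = h(11) = 7 while 8 ≠ 11, therefore h is not injective.
Since h is not injective, we determine |image(h)|. Computing x^14 mod 57 for each x (by repeated squaring, reducing mod 57 at every step), the values h(0), h(1), …, h(56) are: 0, 1, 25, 42, 55, 28, 24, 49, 7, 54, 16, 7, 30, 43, 28, 36, 4, 25, 39, 19, 1, 6, 4, 55, 9, 43, 49, 45, 16, 16, 45, 49, 43, 9, 55, 4, 6, 1, 19, 39, 25, 4, 36, 28, 43, 30, 7, 16, 54, 7, 49, 24, 28, 55, 42, 25, 1.
The distinct values are {0, 1, 4, 6, 7, 9, 16, 19, 24, 25, 28, 30, 36, 39, 42, 43, 45, 49, 54, 55}; there are 20 of them.

20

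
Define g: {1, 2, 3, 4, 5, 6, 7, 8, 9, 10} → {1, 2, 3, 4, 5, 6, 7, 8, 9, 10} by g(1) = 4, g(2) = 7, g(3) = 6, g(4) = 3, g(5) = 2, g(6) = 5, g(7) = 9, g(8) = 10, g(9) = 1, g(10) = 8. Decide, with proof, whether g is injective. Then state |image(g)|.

The values g(1), …, g(10) are 4, 7, 6, 3, 2, 5, 9, 10, 1, 8 — all distinct.
So g(s) = g(t) only when s = t, and g is injective.
The image of g is {1, 2, 3, 4, 5, 6, 7, 8, 9, 10}, which has 10 elements.

10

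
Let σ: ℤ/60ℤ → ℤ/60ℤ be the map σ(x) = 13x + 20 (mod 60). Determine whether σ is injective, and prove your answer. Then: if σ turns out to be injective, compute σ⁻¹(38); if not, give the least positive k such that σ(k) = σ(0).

6

If σ(a) = σ(b), then 13a ≡ 13b (mod 60). Because gcd(13, 60) = 1, we may cancel 13 to get a ≡ b (mod 60).
Thus σ is injective.
We now compute 13⁻¹ mod 60 explicitly. Euclid's algorithm: 60 = 4·13 + 8, 13 = 1·8 + 5, 8 = 1·5 + 3, 5 = 1·3 + 2, 3 = 1·2 + 1; back-substituting gives 1 = 37·13 − 8·60, so 13⁻¹ ≡ 37 (mod 60).
Since σ is injective, we compute σ⁻¹(38): solve 13x + 20 ≡ 38 (mod 60), i.e. 13x ≡ 18 (mod 60).
Multiplying by 13⁻¹ = 37 gives x ≡ 37·18 = 666 = 11·60 + 6 ≡ 6 (mod 60).
Check: σ(6) = 13·6 + 20 = 98 = 1·60 + 38 ≡ 38 (mod 60).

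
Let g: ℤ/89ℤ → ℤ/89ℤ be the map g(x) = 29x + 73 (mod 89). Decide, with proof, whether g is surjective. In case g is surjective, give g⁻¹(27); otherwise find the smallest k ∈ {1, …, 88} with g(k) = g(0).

Since gcd(29, 89) = 1, 29 is invertible modulo 89. Euclid's algorithm: 89 = 3·29 + 2, 29 = 14·2 + 1; back-substituting gives 1 = 43·29 − 14·89, so 29⁻¹ ≡ 43 (mod 89).
Then y ↦ 43(y − 73) is a two-sided inverse to g, so every y ∈ ℤ/89ℤ has a preimage.
So g is surjective.
Since g is surjective, we compute g⁻¹(27): solve 29x + 73 ≡ 27 (mod 89), i.e. 29x ≡ 43 (mod 89).
Multiplying by 29⁻¹ = 43 gives x ≡ 43·43 = 1849 = 20·89 + 69 ≡ 69 (mod 89).
Check: g(69) = 29·69 + 73 = 2074 = 23·89 + 27 ≡ 27 (mod 89).

69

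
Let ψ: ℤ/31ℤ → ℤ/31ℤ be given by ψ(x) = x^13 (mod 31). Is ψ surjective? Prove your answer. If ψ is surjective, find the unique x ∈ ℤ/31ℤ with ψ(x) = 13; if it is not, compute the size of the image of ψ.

Since 31 is prime, the nonzero elements of ℤ/31ℤ form a cyclic group of order 30.
As gcd(13, 30) = 1, raising to the 13th power is a bijection on this group: if s^13 ≡ t^13 then (st^{−1})^13 = 1, and the only element of order dividing gcd(13, 30) = 1 is 1, so s = t.
With ψ(0) = 0 this makes ψ injective on all of ℤ/31ℤ, hence bijective (finite equal-size domain and codomain). In particular ψ is surjective.
Since ψ is surjective, we find the preimage of 13. The inverse of x ↦ x^13 on (ℤ/31ℤ)^× is x ↦ x^7, because 13·7 = 91 = 3·30 + 1 ≡ 1 (mod 30) and x^{30} = 1 for x ≠ 0 (Fermat). So ψ⁻¹(13) = 13^7 mod 31.
Repeated squaring mod 31: 13^1 ≡ 13, 13^2 ≡ 13² = 169 ≡ 14, 13^4 ≡ 14² = 196 ≡ 10. Since 7 = 4 + 2 + 1, 13^7 ≡ 10·14·13: 10·14 = 140 ≡ 16, then 16·13 = 208 ≡ 22. So 13^7 ≡ 22 (mod 31).
Hence ψ⁻¹(13) = 22.

22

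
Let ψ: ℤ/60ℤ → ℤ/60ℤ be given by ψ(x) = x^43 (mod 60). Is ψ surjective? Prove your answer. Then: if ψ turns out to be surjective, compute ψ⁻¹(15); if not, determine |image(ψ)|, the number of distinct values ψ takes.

ψ(0) = 0^43 = 0.
ψ(30): Repeated squaring mod 60: 30^1 ≡ 30, 30^2 ≡ 30² = 900 ≡ 0, 30^4 ≡ 0² = 0, 30^8 ≡ 0² = 0, 30^16 ≡ 0² = 0, 30^32 ≡ 0² = 0. Since 43 = 32 + 8 + 2 + 1, 30^43 ≡ 0·0·0·30: 0·0 = 0, then 0·0 = 0, then 0·30 = 0. So 30^43 ≡ 0 (mod 60).
So ψ(0) = ψ(30) = 0 while 0 ≠ 30, so ψ is not injective.
A non-injective map from the 60-element set ℤ/60ℤ to itself takes at most 59 distinct values, so it cannot be surjective. So ψ is not surjective.
Since ψ is not surjective, we determine |image(ψ)|. Computing x^43 mod 60 for each x (by repeated squaring, reducing mod 60 at every step), the values ψ(0), ψ(1), …, ψ(59) are: 0, 1, 8, 27, 4, 5, 36, 43, 32, 9, 40, 11, 48, 37, 44, 15, 16, 53, 12, 19, 20, 21, 28, 47, 24, 25, 56, 3, 52, 29, 0, 31, 8, 57, 4, 35, 36, 13, 32, 39, 40, 41, 48, 7, 44, 45, 16, 23, 12, 49, 20, 51, 28, 17, 24, 55, 56, 33, 52, 59.
The distinct values are {0, 1, 3, 4, 5, 7, 8, 9, 11, 12, 13, 15, 16, 17, 19, 20, 21, 23, 24, 25, 27, 28, 29, 31, 32, 33, 35, 36, 37, 39, 40, 41, 43, 44, 45, 47, 48, 49, 51, 52, 53, 55, 56, 57, 59}; there are 45 of them.

45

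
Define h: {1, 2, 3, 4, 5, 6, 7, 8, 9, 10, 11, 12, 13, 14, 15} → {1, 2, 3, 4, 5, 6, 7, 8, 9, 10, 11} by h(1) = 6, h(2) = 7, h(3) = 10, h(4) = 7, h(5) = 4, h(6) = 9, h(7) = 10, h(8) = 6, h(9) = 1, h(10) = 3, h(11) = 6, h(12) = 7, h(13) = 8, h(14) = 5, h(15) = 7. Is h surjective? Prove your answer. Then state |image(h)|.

9

No element maps to 2, so h is not surjective.
The image of h is {1, 3, 4, 5, 6, 7, 8, 9, 10}, which has 9 elements.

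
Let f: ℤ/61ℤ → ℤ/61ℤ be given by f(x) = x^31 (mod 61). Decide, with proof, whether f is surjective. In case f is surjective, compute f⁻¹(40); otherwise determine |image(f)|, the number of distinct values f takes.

Since 61 is prime, the nonzero elements of ℤ/61ℤ form a cyclic group of order 60.
As gcd(31, 60) = 1, raising to the 31st power is a bijection on this group: if s^31 ≡ t^31 then (st^{−1})^31 = 1, and the only element of order dividing gcd(31, 60) = 1 is 1, so s = t.
With f(0) = 0 this makes f injective on all of ℤ/61ℤ, hence bijective (finite equal-size domain and codomain). In particular f is surjective.
Since f is surjective, we find the preimage of 40. The inverse of x ↦ x^31 on (ℤ/61ℤ)^× is x ↦ x^31, because 31·31 = 961 = 16·60 + 1 ≡ 1 (mod 60) and x^{60} = 1 for x ≠ 0 (Fermat). So f⁻¹(40) = 40^31 mod 61.
Repeated squaring mod 61: 40^1 ≡ 40, 40^2 ≡ 40² = 1600 ≡ 14, 40^4 ≡ 14² = 196 ≡ 13, 40^8 ≡ 13² = 169 ≡ 47, 40^16 ≡ 47² = 2209 ≡ 13. Since 31 = 16 + 8 + 4 + 2 + 1, 40^31 ≡ 13·47·13·14·40: 13·47 = 611 ≡ 1, then 1·13 = 13, then 13·14 = 182 ≡ 60, then 60·40 = 2400 ≡ 21. So 40^31 ≡ 21 (mod 61).
Hence f⁻¹(40) = 21.

21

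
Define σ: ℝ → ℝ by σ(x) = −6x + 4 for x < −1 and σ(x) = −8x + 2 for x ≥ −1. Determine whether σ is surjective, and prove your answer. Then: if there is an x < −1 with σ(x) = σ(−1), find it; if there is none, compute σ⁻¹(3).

Both pieces are strictly decreasing (slopes −6 and −8), so each is injective on its own interval.
The left piece maps (−∞, −1) onto (10, ∞); the right piece maps [−1, ∞) onto (−∞, 10].
These images together cover ℝ, so σ is surjective.
Because the two images are disjoint, no x < −1 has σ(x) = σ(−1), so we compute σ⁻¹(3): 3 lies in (−∞, 10], so solve −8x + 2 = 3: x = (3 − 2)/(−8) = −1/8.

-1/8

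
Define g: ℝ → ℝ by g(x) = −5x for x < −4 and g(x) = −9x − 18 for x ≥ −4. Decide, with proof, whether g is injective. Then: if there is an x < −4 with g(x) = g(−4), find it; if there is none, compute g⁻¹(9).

-3

Both pieces are strictly decreasing (slopes −5 and −9), so each is injective on its own interval.
The left piece maps (−∞, −4) onto (20, ∞); the right piece maps [−4, ∞) onto (−∞, 18].
These images are disjoint, so no value is attained by both pieces. Hence g is injective.
Because the two images are disjoint, no x < −4 has g(x) = g(−4), so we compute g⁻¹(9): 9 lies in (−∞, 18], so solve −9x − 18 = 9: x = (9 + 18)/(−9) = −3.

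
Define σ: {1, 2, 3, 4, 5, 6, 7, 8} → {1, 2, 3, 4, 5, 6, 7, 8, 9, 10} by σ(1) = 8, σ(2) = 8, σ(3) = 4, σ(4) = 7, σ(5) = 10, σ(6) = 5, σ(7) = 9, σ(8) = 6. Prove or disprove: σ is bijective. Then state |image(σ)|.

σ(1) = 8 = σ(2) with 1 ≠ 2, so σ is not injective, hence not bijective.
The image of σ is {4, 5, 6, 7, 8, 9, 10}, which has 7 elements.

7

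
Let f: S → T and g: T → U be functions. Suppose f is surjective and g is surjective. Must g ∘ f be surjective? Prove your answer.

surjective

Let c ∈ U. Since g is surjective, there is b ∈ T with g(b) = c. Since f is surjective, there is a ∈ S with f(a) = b.
Then (g ∘ f)(a) = g(b) = c. Thus g ∘ f is surjective.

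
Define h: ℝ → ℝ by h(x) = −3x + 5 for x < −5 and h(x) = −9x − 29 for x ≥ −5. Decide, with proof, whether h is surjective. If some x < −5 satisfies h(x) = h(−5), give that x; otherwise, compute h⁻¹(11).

-40/9

Both pieces are strictly decreasing (slopes −3 and −9), so each is injective on its own interval.
The left piece maps (−∞, −5) onto (20, ∞); the right piece maps [−5, ∞) onto (−∞, 16].
The union (20, ∞) ∪ (−∞, 16] omits the interval between 20 and 16; in particular 20 has no preimage. So h is not surjective.
Because the two images are disjoint, no x < −5 has h(x) = h(−5), so we compute h⁻¹(11): 11 lies in (−∞, 16], so solve −9x − 29 = 11: x = (11 + 29)/(−9) = −40/9.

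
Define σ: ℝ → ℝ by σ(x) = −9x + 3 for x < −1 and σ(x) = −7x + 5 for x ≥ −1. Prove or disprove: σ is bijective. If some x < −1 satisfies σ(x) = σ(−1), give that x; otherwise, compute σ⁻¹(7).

Both pieces are strictly decreasing (slopes −9 and −7), so each is injective on its own interval.
The left piece maps (−∞, −1) onto (12, ∞); the right piece maps [−1, ∞) onto (−∞, 12].
Since 12 = 12, the images partition ℝ: σ is injective and surjective, hence bijective.
Because the two images are disjoint, no x < −1 has σ(x) = σ(−1), so we compute σ⁻¹(7): 7 lies in (−∞, 12], so solve −7x + 5 = 7: x = (7 − 5)/(−7) = −2/7.

-2/7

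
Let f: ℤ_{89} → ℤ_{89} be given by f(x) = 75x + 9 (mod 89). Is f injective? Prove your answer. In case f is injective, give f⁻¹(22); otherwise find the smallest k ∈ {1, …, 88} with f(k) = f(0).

Suppose f(a) = f(b) in ℤ_{89}. Then 75a + 9 ≡ 75b + 9 (mod 89), thus 75(a − b) ≡ 0 (mod 89).
Since gcd(75, 89) = 1, 75 is invertible modulo 89, hence a − b ≡ 0 (mod 89), i.e. a = b.
Hence f is injective.
We now compute 75⁻¹ mod 89 explicitly. Euclid's algorithm: 89 = 1·75 + 14, 75 = 5·14 + 5, 14 = 2·5 + 4, 5 = 1·4 + 1; back-substituting gives 1 = 19·75 − 16·89, so 75⁻¹ ≡ 19 (mod 89).
Since f is injective, we compute f⁻¹(22): solve 75x + 9 ≡ 22 (mod 89), i.e. 75x ≡ 13 (mod 89).
Multiplying by 75⁻¹ = 19 gives x ≡ 19·13 = 247 = 2·89 + 69 ≡ 69 (mod 89).
Check: f(69) = 75·69 + 9 = 5184 = 58·89 + 22 ≡ 22 (mod 89).

69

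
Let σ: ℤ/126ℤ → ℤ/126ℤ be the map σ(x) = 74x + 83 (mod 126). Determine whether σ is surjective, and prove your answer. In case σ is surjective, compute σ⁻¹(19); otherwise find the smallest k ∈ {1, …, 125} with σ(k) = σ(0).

Recall that surjectivity means every element of the codomain has a preimage under σ.
Since gcd(74, 126) = 2, we have 74x ≡ 0 (mod 2) for all x, so σ(x) ≡ 1 (mod 2).
But 0 ≢ 1 (mod 2), so 0 ∈ ℤ/126ℤ has no preimage. Thus σ is not surjective.
Since σ is not surjective, we find the least positive k with σ(k) = σ(0): this means 74k ≡ 0 (mod 126), i.e. 126 ∣ 74k. Since gcd(74, 126) = 2, dividing through by 2 this holds exactly when 63 ∣ 37k, and as gcd(37, 63) = 1, exactly when 63 ∣ k.
The smallest positive such k is 63.

63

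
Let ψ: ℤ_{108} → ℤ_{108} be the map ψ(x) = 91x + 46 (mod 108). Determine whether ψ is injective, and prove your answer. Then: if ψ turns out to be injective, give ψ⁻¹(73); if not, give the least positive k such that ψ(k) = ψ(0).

Suppose ψ(u) = ψ(v) in ℤ_{108}. Then 91u + 46 ≡ 91v + 46 (mod 108), so 91(u − v) ≡ 0 (mod 108).
Since gcd(91, 108) = 1, 91 is invertible modulo 108, therefore u − v ≡ 0 (mod 108), i.e. u = v.
Thus ψ is injective.
We now compute 91⁻¹ mod 108 explicitly. Euclid's algorithm: 108 = 1·91 + 17, 91 = 5·17 + 6, 17 = 2·6 + 5, 6 = 1·5 + 1; back-substituting gives 1 = 19·91 − 16·108, so 91⁻¹ ≡ 19 (mod 108).
Since ψ is injective, we compute ψ⁻¹(73): solve 91x + 46 ≡ 73 (mod 108), i.e. 91x ≡ 27 (mod 108).
Multiplying by 91⁻¹ = 19 gives x ≡ 19·27 = 513 = 4·108 + 81 ≡ 81 (mod 108).
Check: ψ(81) = 91·81 + 46 = 7417 = 68·108 + 73 ≡ 73 (mod 108).

81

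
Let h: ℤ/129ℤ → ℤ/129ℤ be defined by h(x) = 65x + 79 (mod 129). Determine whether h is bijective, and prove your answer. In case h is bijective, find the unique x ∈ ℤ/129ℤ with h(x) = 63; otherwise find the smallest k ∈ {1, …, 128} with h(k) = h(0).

Suppose h(a) = h(b) in ℤ/129ℤ. Then 65a + 79 ≡ 65b + 79 (mod 129), so 65(a − b) ≡ 0 (mod 129).
Since gcd(65, 129) = 1, 65 is invertible modulo 129, so a − b ≡ 0 (mod 129), i.e. a = b.
We now compute 65⁻¹ mod 129 explicitly. Euclid's algorithm: 129 = 1·65 + 64, 65 = 1·64 + 1; back-substituting gives 1 = 2·65 − 1·129, so 65⁻¹ ≡ 2 (mod 129).
For any y ∈ ℤ/129ℤ, x = 2(y − 79) mod 129 satisfies h(x) = 65·2(y − 79) + 79 ≡ y (since 65·2 ≡ 1 mod 129). So every y has a preimage.
Therefore h is bijective.
Since h is bijective, we find h⁻¹(63): we need 65x ≡ 63 − 79 ≡ 113 (mod 129). Using 65⁻¹ = 2: x ≡ 2·113 = 226 = 1·129 + 97, so x = 97.
Check: h(97) = 65·97 + 79 = 6384 = 49·129 + 63 ≡ 63 (mod 129).

97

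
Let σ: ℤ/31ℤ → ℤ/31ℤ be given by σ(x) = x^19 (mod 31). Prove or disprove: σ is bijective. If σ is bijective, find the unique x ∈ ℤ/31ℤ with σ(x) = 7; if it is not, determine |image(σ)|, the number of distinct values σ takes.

Since 31 is prime, the nonzero elements of ℤ/31ℤ form a cyclic group of order 30.
As gcd(19, 30) = 1, raising to the 19th power is a bijection on this group: if a^19 ≡ b^19 then (ab^{−1})^19 = 1, and the only element of order dividing gcd(19, 30) = 1 is 1, so a = b.
With σ(0) = 0 this makes σ injective on all of ℤ/31ℤ, hence bijective (finite equal-size domain and codomain). In particular σ is bijective.
Since σ is bijective, we find the preimage of 7. The inverse of x ↦ x^19 on (ℤ/31ℤ)^× is x ↦ x^19, because 19·19 = 361 = 12·30 + 1 ≡ 1 (mod 30) and x^{30} = 1 for x ≠ 0 (Fermat). So σ⁻¹(7) = 7^19 mod 31.
Repeated squaring mod 31: 7^1 ≡ 7, 7^2 ≡ 7² = 49 ≡ 18, 7^4 ≡ 18² = 324 ≡ 14, 7^8 ≡ 14² = 196 ≡ 10, 7^16 ≡ 10² = 100 ≡ 7. Since 19 = 16 + 2 + 1, 7^19 ≡ 7·18·7: 7·18 = 126 ≡ 2, then 2·7 = 14. So 7^19 ≡ 14 (mod 31).
Hence σ⁻¹(7) = 14.

14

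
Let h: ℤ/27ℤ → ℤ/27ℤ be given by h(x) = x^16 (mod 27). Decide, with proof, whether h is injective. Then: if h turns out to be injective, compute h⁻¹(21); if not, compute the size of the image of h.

10

h(0) = 0^16 = 0.
h(3): Repeated squaring mod 27: 3^1 ≡ 3, 3^2 ≡ 3² = 9, 3^4 ≡ 9² = 81 ≡ 0, 3^8 ≡ 0² = 0, 3^16 ≡ 0² = 0. So 3^16 ≡ 0 (mod 27).
So h(0) = h(3) = 0 while 0 ≠ 3, therefore h is not injective.
Since h is not injective, we determine |image(h)|. Computing x^16 mod 27 for each x (by repeated squaring, reducing mod 27 at every step), the values h(0), h(1), …, h(26) are: 0, 1, 7, 0, 22, 13, 0, 16, 19, 0, 10, 25, 0, 4, 4, 0, 25, 10, 0, 19, 16, 0, 13, 22, 0, 7, 1.
The distinct values are {0, 1, 4, 7, 10, 13, 16, 19, 22, 25}; there are 10 of them.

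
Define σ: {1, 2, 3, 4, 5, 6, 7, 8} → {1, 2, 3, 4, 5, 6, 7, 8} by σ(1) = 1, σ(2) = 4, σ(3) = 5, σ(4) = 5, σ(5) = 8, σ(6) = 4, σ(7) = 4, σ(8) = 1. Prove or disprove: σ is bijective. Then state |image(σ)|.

σ(3) = 5 = σ(4) with 3 ≠ 4, so σ is not injective, hence not bijective.
The image of σ is {1, 4, 5, 8}, which has 4 elements.

4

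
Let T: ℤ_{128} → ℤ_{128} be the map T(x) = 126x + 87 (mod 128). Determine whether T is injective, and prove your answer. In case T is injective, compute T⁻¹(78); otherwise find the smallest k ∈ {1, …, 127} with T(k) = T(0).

Recall that injectivity means: for all x_1, x_2 in the domain, T(x_1) = T(x_2) implies x_1 = x_2.
We have gcd(126, 128) = 2 > 1. Taking x_1 = 0 and x_2 = 64: T(0) = 87 and T(64) = 126·64 + 87 = 8151 ≡ 87 (mod 128).
So T(0) = T(64) while 0 ≠ 64, therefore T is not injective.
Since T is not injective, we find the least positive k with T(k) = T(0): this means 126k ≡ 0 (mod 128), i.e. 128 ∣ 126k. Since gcd(126, 128) = 2, dividing through by 2 this holds exactly when 64 ∣ 63k, and as gcd(63, 64) = 1, exactly when 64 ∣ k.
The smallest positive such k is 64.

64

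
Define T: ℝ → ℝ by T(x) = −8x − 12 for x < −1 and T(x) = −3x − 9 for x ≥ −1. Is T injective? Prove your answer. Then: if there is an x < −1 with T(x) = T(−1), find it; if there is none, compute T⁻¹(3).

Both pieces are strictly decreasing (slopes −8 and −3), so each is injective on its own interval.
The left piece maps (−∞, −1) onto (−4, ∞); the right piece maps [−1, ∞) onto (−∞, −6].
These images are disjoint, so no value is attained by both pieces. Hence T is injective.
Because the two images are disjoint, no x < −1 has T(x) = T(−1), so we compute T⁻¹(3): 3 lies in (−4, ∞), so solve −8x − 12 = 3: x = (3 + 12)/(−8) = −15/8.

-15/8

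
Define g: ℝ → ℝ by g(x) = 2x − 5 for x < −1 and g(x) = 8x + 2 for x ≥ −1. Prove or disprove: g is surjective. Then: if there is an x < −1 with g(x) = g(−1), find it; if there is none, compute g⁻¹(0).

Both pieces are strictly increasing (slopes 2 and 8), so each is injective on its own interval.
The left piece maps (−∞, −1) onto (−∞, −7); the right piece maps [−1, ∞) onto [−6, ∞).
The union (−∞, −7) ∪ [−6, ∞) omits the interval between −7 and −6; in particular −7 has no preimage. So g is not surjective.
Because the two images are disjoint, no x < −1 has g(x) = g(−1), so we compute g⁻¹(0): 0 lies in [−6, ∞), so solve 8x + 2 = 0: x = (0 − 2)/8 = −1/4.

-1/4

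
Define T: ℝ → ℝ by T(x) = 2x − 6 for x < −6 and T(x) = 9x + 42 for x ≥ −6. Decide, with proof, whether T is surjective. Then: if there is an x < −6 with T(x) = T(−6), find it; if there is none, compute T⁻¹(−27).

Both pieces are strictly increasing (slopes 2 and 9), so each is injective on its own interval.
The left piece maps (−∞, −6) onto (−∞, −18); the right piece maps [−6, ∞) onto [−12, ∞).
The union (−∞, −18) ∪ [−12, ∞) omits the interval between −18 and −12; in particular −18 has no preimage. So T is not surjective.
Because the two images are disjoint, no x < −6 has T(x) = T(−6), so we compute T⁻¹(−27): −27 lies in (−∞, −18), so solve 2x − 6 = −27: x = (−27 + 6)/2 = −21/2.

-21/2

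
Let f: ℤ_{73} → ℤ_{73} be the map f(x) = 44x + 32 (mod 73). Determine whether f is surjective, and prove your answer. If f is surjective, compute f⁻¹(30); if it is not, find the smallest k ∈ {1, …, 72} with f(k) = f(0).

By definition, f is surjective if every y in the codomain equals f(x) for some x in the domain.
Since gcd(44, 73) = 1, 44 is invertible modulo 73. Euclid's algorithm: 73 = 1·44 + 29, 44 = 1·29 + 15, 29 = 1·15 + 14, 15 = 1·14 + 1; back-substituting gives 1 = 5·44 − 3·73, so 44⁻¹ ≡ 5 (mod 73).
Then y ↦ 5(y − 32) is a two-sided inverse to f, so every y ∈ ℤ_{73} has a preimage.
So f is surjective.
Since f is surjective, we compute f⁻¹(30): solve 44x + 32 ≡ 30 (mod 73), i.e. 44x ≡ 71 (mod 73).
Multiplying by 44⁻¹ = 5 gives x ≡ 5·71 = 355 = 4·73 + 63 ≡ 63 (mod 73).
Check: f(63) = 44·63 + 32 = 2804 = 38·73 + 30 ≡ 30 (mod 73).

63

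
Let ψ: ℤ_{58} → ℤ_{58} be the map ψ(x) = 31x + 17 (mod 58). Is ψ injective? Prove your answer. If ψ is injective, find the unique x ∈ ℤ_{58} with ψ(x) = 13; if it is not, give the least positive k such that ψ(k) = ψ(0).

Recall: injectivity means: for all a, b in the domain, ψ(a) = ψ(b) implies a = b.
Suppose ψ(a) = ψ(b) in ℤ_{58}. Then 31a + 17 ≡ 31b + 17 (mod 58), therefore 31(a − b) ≡ 0 (mod 58).
Since gcd(31, 58) = 1, 31 is invertible modulo 58, hence a − b ≡ 0 (mod 58), i.e. a = b.
Thus ψ is injective.
We now compute 31⁻¹ mod 58 explicitly. Euclid's algorithm: 58 = 1·31 + 27, 31 = 1·27 + 4, 27 = 6·4 + 3, 4 = 1·3 + 1; back-substituting gives 1 = 15·31 − 8·58, so 31⁻¹ ≡ 15 (mod 58).
Since ψ is injective, we find ψ⁻¹(13): we need 31x ≡ 13 − 17 ≡ 54 (mod 58). Using 31⁻¹ = 15: x ≡ 15·54 = 810 = 13·58 + 56, so x = 56.
Check: ψ(56) = 31·56 + 17 = 1753 = 30·58 + 13 ≡ 13 (mod 58).

56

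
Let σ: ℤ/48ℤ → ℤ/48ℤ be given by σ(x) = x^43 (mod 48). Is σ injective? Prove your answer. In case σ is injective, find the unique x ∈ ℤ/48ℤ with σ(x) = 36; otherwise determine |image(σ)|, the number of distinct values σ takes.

27

σ(0) = 0^43 = 0.
σ(6): Repeated squaring mod 48: 6^1 ≡ 6, 6^2 ≡ 6² = 36, 6^4 ≡ 36² = 1296 ≡ 0, 6^8 ≡ 0² = 0, 6^16 ≡ 0² = 0, 6^32 ≡ 0² = 0. Since 43 = 32 + 8 + 2 + 1, 6^43 ≡ 0·0·36·6: 0·0 = 0, then 0·36 = 0, then 0·6 = 0. So 6^43 ≡ 0 (mod 48).
So σ(0) = σ(6) = 0 while 0 ≠ 6, hence σ is not injective.
Since σ is not injective, we determine |image(σ)|. Computing x^43 mod 48 for each x (by repeated squaring, reducing mod 48 at every step), the values σ(0), σ(1), …, σ(47) are: 0, 1, 32, 27, 16, 29, 0, 7, 32, 9, 16, 35, 0, 37, 32, 15, 16, 17, 0, 43, 32, 45, 16, 23, 0, 25, 32, 3, 16, 5, 0, 31, 32, 33, 16, 11, 0, 13, 32, 39, 16, 41, 0, 19, 32, 21, 16, 47.
The distinct values are {0, 1, 3, 5, 7, 9, 11, 13, 15, 16, 17, 19, 21, 23, 25, 27, 29, 31, 32, 33, 35, 37, 39, 41, 43, 45, 47}; there are 27 of them.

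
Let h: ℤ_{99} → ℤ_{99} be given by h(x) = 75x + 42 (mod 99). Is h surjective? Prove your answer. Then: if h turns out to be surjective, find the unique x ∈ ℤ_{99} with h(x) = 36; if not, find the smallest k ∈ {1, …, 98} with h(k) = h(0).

Since gcd(75, 99) = 3, we have 75x ≡ 0 (mod 3) for all x, so h(x) ≡ 0 (mod 3).
But 1 ≢ 0 (mod 3), so 1 ∈ ℤ_{99} has no preimage. Thus h is not surjective.
Since h is not surjective, we find the least positive k with h(k) = h(0): this means 75k ≡ 0 (mod 99), i.e. 99 ∣ 75k. Since gcd(75, 99) = 3, dividing through by 3 this holds exactly when 33 ∣ 25k, and as gcd(25, 33) = 1, exactly when 33 ∣ k.
The smallest positive such k is 33.

33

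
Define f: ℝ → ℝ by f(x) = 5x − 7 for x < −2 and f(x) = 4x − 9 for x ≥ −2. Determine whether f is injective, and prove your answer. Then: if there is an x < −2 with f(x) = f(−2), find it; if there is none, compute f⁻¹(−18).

Both pieces are strictly increasing (slopes 5 and 4), so each is injective on its own interval.
The left piece maps (−∞, −2) onto (−∞, −17); the right piece maps [−2, ∞) onto [−17, ∞).
These images are disjoint, so no value is attained by both pieces. Thus f is injective.
Because the two images are disjoint, no x < −2 has f(x) = f(−2), so we compute f⁻¹(−18): −18 lies in (−∞, −17), so solve 5x − 7 = −18: x = (−18 + 7)/5 = −11/5.

-11/5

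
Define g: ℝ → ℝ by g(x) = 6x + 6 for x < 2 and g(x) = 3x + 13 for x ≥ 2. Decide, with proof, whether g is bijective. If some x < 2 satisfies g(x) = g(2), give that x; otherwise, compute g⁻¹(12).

Both pieces are strictly increasing (slopes 6 and 3), so each is injective on its own interval.
The left piece maps (−∞, 2) onto (−∞, 18); the right piece maps [2, ∞) onto [19, ∞).
The images leave a gap (18 has no preimage), so g is not surjective, hence not bijective.
Because the two images are disjoint, no x < 2 has g(x) = g(2), so we compute g⁻¹(12): 12 lies in (−∞, 18), so solve 6x + 6 = 12: x = (12 − 6)/6 = 1.

1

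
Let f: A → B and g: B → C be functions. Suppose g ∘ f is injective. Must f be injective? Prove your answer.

Suppose f(s) = f(t). Applying g: (g ∘ f)(s) = (g ∘ f)(t). Since g ∘ f is injective, s = t. Therefore f is injective.

injective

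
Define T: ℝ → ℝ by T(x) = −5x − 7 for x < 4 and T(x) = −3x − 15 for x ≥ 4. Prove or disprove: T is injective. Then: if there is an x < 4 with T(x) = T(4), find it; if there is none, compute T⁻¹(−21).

Both pieces are strictly decreasing (slopes −5 and −3), so each is injective on its own interval.
The left piece maps (−∞, 4) onto (−27, ∞); the right piece maps [4, ∞) onto (−∞, −27].
These images are disjoint, so no value is attained by both pieces. So T is injective.
Because the two images are disjoint, no x < 4 has T(x) = T(4), so we compute T⁻¹(−21): −21 lies in (−27, ∞), so solve −5x − 7 = −21: x = (−21 + 7)/(−5) = 14/5.

14/5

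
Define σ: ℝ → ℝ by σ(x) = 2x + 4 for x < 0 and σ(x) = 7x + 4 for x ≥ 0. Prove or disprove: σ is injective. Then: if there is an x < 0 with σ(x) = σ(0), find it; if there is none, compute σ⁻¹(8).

Both pieces are strictly increasing (slopes 2 and 7), so each is injective on its own interval.
The left piece maps (−∞, 0) onto (−∞, 4); the right piece maps [0, ∞) onto [4, ∞).
These images are disjoint, so no value is attained by both pieces. Thus σ is injective.
Because the two images are disjoint, no x < 0 has σ(x) = σ(0), so we compute σ⁻¹(8): 8 lies in [4, ∞), so solve 7x + 4 = 8: x = (8 − 4)/7 = 4/7.

4/7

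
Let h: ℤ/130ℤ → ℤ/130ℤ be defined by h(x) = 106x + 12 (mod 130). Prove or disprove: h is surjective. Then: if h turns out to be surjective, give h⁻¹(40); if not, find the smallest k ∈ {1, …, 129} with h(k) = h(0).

Recall that h is surjective if every y in the codomain equals h(x) for some x in the domain.
Since gcd(106, 130) = 2, we have 106x ≡ 0 (mod 2) for all x, so h(x) ≡ 0 (mod 2).
But 1 ≢ 0 (mod 2), so 1 ∈ ℤ/130ℤ has no preimage. Hence h is not surjective.
Since h is not surjective, we find the least positive k with h(k) = h(0): this means 106k ≡ 0 (mod 130), i.e. 130 ∣ 106k. Since gcd(106, 130) = 2, dividing through by 2 this holds exactly when 65 ∣ 53k, and as gcd(53, 65) = 1, exactly when 65 ∣ k.
The smallest positive such k is 65.

65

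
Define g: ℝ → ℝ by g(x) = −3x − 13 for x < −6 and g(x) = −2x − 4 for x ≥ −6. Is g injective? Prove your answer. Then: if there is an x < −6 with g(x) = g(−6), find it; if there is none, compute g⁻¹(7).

Both pieces are strictly decreasing (slopes −3 and −2), so each is injective on its own interval.
The left piece maps (−∞, −6) onto (5, ∞); the right piece maps [−6, ∞) onto (−∞, 8].
These images overlap. In particular g(−6) = 8 (right piece), and solving −3x − 13 = 8 on the left piece gives x = −7 < −6.
So g(−7) = g(−6) with −7 ≠ −6, and g is not injective. This x = −7 is the requested value below −6.

-7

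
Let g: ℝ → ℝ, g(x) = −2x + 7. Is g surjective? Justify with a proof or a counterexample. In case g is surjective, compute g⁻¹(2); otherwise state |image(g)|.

5/2

For any y ∈ ℝ, x = (y − 7)/(−2) satisfies g(x) = y.
Thus g is surjective.
Since g is surjective, we compute g⁻¹(2) = (2 − 7)/(−2) = 5/2.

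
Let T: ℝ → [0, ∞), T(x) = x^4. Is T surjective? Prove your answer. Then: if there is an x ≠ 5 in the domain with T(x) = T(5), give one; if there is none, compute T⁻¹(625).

-5

For any y ∈ [0, ∞), x = y^{1/4} ∈ ℝ satisfies x^4 = y, so T is surjective.
For the follow-up, such an x exists: taking x = −5 ∈ ℝ gives T(−5) = 625 = T(5) with −5 ≠ 5.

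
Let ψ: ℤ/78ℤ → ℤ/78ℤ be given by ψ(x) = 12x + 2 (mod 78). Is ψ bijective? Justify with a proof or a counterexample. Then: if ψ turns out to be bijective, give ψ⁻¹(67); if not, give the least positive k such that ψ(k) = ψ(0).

Recall that ψ is injective if ψ(s) = ψ(t) implies s = t.
We have gcd(12, 78) = 6 > 1. Taking s = 0 and t = 13: ψ(0) = 2 and ψ(13) = 12·13 + 2 = 158 ≡ 2 (mod 78).
So ψ(0) = ψ(13) while 0 ≠ 13, thus ψ is not injective, hence not bijective.
Since ψ is not bijective, we find the least positive k with ψ(k) = ψ(0): this means 12k ≡ 0 (mod 78), i.e. 78 ∣ 12k. Since gcd(12, 78) = 6, dividing through by 6 this holds exactly when 13 ∣ 2k, and as gcd(2, 13) = 1, exactly when 13 ∣ k.
The smallest positive such k is 13.

13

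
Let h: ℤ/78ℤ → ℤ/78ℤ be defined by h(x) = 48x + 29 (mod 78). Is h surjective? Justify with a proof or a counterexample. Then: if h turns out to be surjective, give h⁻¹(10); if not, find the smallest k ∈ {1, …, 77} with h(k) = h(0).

13

Since gcd(48, 78) = 6, we have 48x ≡ 0 (mod 6) for all x, so h(x) ≡ 5 (mod 6).
But 0 ≢ 5 (mod 6), so 0 ∈ ℤ/78ℤ has no preimage. Therefore h is not surjective.
Since h is not surjective, we find the least positive k with h(k) = h(0): this means 48k ≡ 0 (mod 78), i.e. 78 ∣ 48k. Since gcd(48, 78) = 6, dividing through by 6 this holds exactly when 13 ∣ 8k, and as gcd(8, 13) = 1, exactly when 13 ∣ k.
The smallest positive such k is 13.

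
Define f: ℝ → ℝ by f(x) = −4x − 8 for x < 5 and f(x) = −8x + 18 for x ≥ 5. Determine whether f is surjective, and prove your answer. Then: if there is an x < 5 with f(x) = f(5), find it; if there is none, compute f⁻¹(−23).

Both pieces are strictly decreasing (slopes −4 and −8), so each is injective on its own interval.
The left piece maps (−∞, 5) onto (−28, ∞); the right piece maps [5, ∞) onto (−∞, −22].
The union (−28, ∞) ∪ (−∞, −22] covers ℝ, so f is surjective.
For the follow-up: the images overlap, so an x < 5 with f(x) = f(5) exists. f(5) = −22; solving −4x − 8 = −22 for x < 5 gives x = (−22 + 8)/(−4) = 7/2.

7/2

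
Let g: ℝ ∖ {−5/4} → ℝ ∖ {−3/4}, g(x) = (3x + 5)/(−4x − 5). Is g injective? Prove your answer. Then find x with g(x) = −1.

Suppose g(x_1) = g(x_2). Cross-multiplying: (3x_1 + 5)(−4x_2 − 5) = (3x_2 + 5)(−4x_1 − 5).
Expanding both sides and cancelling the symmetric terms leaves 5·(x_1 − x_2) = 0. Since 5 ≠ 0, x_1 = x_2. Hence g is injective.
Solving g(x) = −1: cross-multiplying gives 3x + 5 = −1(−4x − 5), which rearranges to −1x = 0, so x = 0.

0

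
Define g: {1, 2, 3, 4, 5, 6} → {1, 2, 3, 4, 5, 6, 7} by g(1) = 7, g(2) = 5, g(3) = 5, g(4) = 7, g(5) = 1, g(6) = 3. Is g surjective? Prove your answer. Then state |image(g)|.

4

No element maps to 2, so g is not surjective.
The image of g is {1, 3, 5, 7}, which has 4 elements.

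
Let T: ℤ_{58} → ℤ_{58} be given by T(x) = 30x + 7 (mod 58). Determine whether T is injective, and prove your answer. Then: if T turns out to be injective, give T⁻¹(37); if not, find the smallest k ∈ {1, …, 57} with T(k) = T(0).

We have gcd(30, 58) = 2 > 1. Taking u = 0 and v = 29: T(0) = 7 and T(29) = 30·29 + 7 = 877 ≡ 7 (mod 58).
So T(0) = T(29) while 0 ≠ 29, so T is not injective.
Since T is not injective, we find the least positive k with T(k) = T(0): this means 30k ≡ 0 (mod 58), i.e. 58 ∣ 30k. Since gcd(30, 58) = 2, dividing through by 2 this holds exactly when 29 ∣ 15k, and as gcd(15, 29) = 1, exactly when 29 ∣ k.
The smallest positive such k is 29.

29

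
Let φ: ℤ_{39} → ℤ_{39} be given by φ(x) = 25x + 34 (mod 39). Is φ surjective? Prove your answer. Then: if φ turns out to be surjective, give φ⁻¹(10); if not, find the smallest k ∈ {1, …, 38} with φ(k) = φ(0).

By definition, surjectivity means every element of the codomain has a preimage under φ.
Since gcd(25, 39) = 1, 25 is invertible modulo 39. Euclid's algorithm: 39 = 1·25 + 14, 25 = 1·14 + 11, 14 = 1·11 + 3, 11 = 3·3 + 2, 3 = 1·2 + 1; back-substituting gives 1 = 25·25 − 16·39, so 25⁻¹ ≡ 25 (mod 39).
Then y ↦ 25(y − 34) is a two-sided inverse to φ, so every y ∈ ℤ_{39} has a preimage.
Hence φ is surjective.
Since φ is surjective, we find φ⁻¹(10): we need 25x ≡ 10 − 34 ≡ 15 (mod 39). Using 25⁻¹ = 25: x ≡ 25·15 = 375 = 9·39 + 24, so x = 24.
Check: φ(24) = 25·24 + 34 = 634 = 16·39 + 10 ≡ 10 (mod 39).

24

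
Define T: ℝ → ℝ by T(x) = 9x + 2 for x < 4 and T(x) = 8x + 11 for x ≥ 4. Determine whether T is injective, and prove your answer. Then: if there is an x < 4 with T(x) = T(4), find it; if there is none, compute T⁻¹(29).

Both pieces are strictly increasing (slopes 9 and 8), so each is injective on its own interval.
The left piece maps (−∞, 4) onto (−∞, 38); the right piece maps [4, ∞) onto [43, ∞).
These images are disjoint, so no value is attained by both pieces. So T is injective.
Because the two images are disjoint, no x < 4 has T(x) = T(4), so we compute T⁻¹(29): 29 lies in (−∞, 38), so solve 9x + 2 = 29: x = (29 − 2)/9 = 3.

3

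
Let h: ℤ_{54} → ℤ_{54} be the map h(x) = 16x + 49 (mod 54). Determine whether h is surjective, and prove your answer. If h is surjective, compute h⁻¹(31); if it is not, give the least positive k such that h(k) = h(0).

Recall that h is surjective if every y in the codomain equals h(x) for some x in the domain.
Since gcd(16, 54) = 2, we have 16x ≡ 0 (mod 2) for all x, so h(x) ≡ 1 (mod 2).
But 0 ≢ 1 (mod 2), so 0 ∈ ℤ_{54} has no preimage. Thus h is not surjective.
Since h is not surjective, we find the least positive k with h(k) = h(0): this means 16k ≡ 0 (mod 54), i.e. 54 ∣ 16k. Since gcd(16, 54) = 2, dividing through by 2 this holds exactly when 27 ∣ 8k, and as gcd(8, 27) = 1, exactly when 27 ∣ k.
The smallest positive such k is 27.

27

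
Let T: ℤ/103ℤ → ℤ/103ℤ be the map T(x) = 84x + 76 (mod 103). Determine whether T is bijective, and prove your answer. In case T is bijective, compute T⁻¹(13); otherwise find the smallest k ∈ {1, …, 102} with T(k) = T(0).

25

If T(u) = T(v), then 84u ≡ 84v (mod 103). Because gcd(84, 103) = 1, we may cancel 84 to get u ≡ v (mod 103).
We now compute 84⁻¹ mod 103 explicitly. Euclid's algorithm: 103 = 1·84 + 19, 84 = 4·19 + 8, 19 = 2·8 + 3, 8 = 2·3 + 2, 3 = 1·2 + 1; back-substituting gives 1 = 65·84 − 53·103, so 84⁻¹ ≡ 65 (mod 103).
For any y ∈ ℤ/103ℤ, x = 65(y − 76) mod 103 satisfies T(x) = 84·65(y − 76) + 76 ≡ y (since 84·65 ≡ 1 mod 103). So every y has a preimage.
Therefore T is bijective.
Since T is bijective, we find T⁻¹(13): we need 84x ≡ 13 − 76 ≡ 40 (mod 103). Using 84⁻¹ = 65: x ≡ 65·40 = 2600 = 25·103 + 25, so x = 25.
Check: T(25) = 84·25 + 76 = 2176 = 21·103 + 13 ≡ 13 (mod 103).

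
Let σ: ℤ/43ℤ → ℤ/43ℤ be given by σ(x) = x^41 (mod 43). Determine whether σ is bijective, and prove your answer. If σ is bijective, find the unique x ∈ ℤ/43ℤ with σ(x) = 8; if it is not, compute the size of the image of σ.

27

Since 43 is prime, the nonzero elements of ℤ/43ℤ form a cyclic group of order 42.
As gcd(41, 42) = 1, raising to the 41st power is a bijection on this group: if x_1^41 ≡ x_2^41 then (x_1x_2^{−1})^41 = 1, and the only element of order dividing gcd(41, 42) = 1 is 1, so x_1 = x_2.
With σ(0) = 0 this makes σ injective on all of ℤ/43ℤ, hence bijective (finite equal-size domain and codomain). In particular σ is bijective.
Since σ is bijective, we find the preimage of 8. The inverse of x ↦ x^41 on (ℤ/43ℤ)^× is x ↦ x^41, because 41·41 = 1681 = 40·42 + 1 ≡ 1 (mod 42) and x^{42} = 1 for x ≠ 0 (Fermat). So σ⁻¹(8) = 8^41 mod 43.
Repeated squaring mod 43: 8^1 ≡ 8, 8^2 ≡ 8² = 64 ≡ 21, 8^4 ≡ 21² = 441 ≡ 11, 8^8 ≡ 11² = 121 ≡ 35, 8^16 ≡ 35² = 1225 ≡ 21, 8^32 ≡ 21² = 441 ≡ 11. Since 41 = 32 + 8 + 1, 8^41 ≡ 11·35·8: 11·35 = 385 ≡ 41, then 41·8 = 328 ≡ 27. So 8^41 ≡ 27 (mod 43).
Hence σ⁻¹(8) = 27.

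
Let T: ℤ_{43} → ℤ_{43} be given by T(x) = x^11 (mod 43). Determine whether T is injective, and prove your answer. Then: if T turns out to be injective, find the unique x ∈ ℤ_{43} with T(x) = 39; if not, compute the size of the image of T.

Since 43 is prime, the nonzero elements of ℤ_{43} form a cyclic group of order 42.
As gcd(11, 42) = 1, raising to the 11th power is a bijection on this group: if x_1^11 ≡ x_2^11 then (x_1x_2^{−1})^11 = 1, and the only element of order dividing gcd(11, 42) = 1 is 1, so x_1 = x_2.
With T(0) = 0 this makes T injective on all of ℤ_{43}, hence bijective (finite equal-size domain and codomain). In particular T is injective.
Since T is injective, we find the preimage of 39. The inverse of x ↦ x^11 on (ℤ_{43})^× is x ↦ x^23, because 11·23 = 253 = 6·42 + 1 ≡ 1 (mod 42) and x^{42} = 1 for x ≠ 0 (Fermat). So T⁻¹(39) = 39^23 mod 43.
Repeated squaring mod 43: 39^1 ≡ 39, 39^2 ≡ 39² = 1521 ≡ 16, 39^4 ≡ 16² = 256 ≡ 41, 39^8 ≡ 41² = 1681 ≡ 4, 39^16 ≡ 4² = 16. Since 23 = 16 + 4 + 2 + 1, 39^23 ≡ 16·41·16·39: 16·41 = 656 ≡ 11, then 11·16 = 176 ≡ 4, then 4·39 = 156 ≡ 27. So 39^23 ≡ 27 (mod 43).
Hence T⁻¹(39) = 27.

27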